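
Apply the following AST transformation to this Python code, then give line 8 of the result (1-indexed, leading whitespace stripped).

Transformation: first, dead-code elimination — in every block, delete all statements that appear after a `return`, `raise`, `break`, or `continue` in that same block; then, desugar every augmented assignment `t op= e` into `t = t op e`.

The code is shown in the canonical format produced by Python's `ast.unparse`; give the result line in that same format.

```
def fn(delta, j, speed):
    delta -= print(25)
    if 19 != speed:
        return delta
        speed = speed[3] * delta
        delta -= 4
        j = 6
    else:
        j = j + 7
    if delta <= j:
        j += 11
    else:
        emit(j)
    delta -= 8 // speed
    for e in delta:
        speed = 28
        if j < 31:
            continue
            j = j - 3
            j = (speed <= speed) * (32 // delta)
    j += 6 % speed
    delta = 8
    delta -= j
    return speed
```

Transformed code:
def fn(delta, j, speed):
    delta = delta - print(25)
    if 19 != speed:
        return delta
    else:
        j = j + 7
    if delta <= j:
        j = j + 11
    else:
        emit(j)
    delta = delta - 8 // speed
    for e in delta:
        speed = 28
        if j < 31:
            continue
    j = j + 6 % speed
    delta = 8
    delta = delta - j
    return speed

j = j + 11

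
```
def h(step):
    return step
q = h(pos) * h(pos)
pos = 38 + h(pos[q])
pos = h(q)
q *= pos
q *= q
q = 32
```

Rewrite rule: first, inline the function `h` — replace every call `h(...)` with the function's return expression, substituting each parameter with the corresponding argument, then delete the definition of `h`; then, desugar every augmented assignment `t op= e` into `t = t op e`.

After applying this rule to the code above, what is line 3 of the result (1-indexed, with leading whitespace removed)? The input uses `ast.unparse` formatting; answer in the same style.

pos = q

Transformed code:
q = pos * pos
pos = 38 + pos[q]
pos = q
q = q * pos
q = q * q
q = 32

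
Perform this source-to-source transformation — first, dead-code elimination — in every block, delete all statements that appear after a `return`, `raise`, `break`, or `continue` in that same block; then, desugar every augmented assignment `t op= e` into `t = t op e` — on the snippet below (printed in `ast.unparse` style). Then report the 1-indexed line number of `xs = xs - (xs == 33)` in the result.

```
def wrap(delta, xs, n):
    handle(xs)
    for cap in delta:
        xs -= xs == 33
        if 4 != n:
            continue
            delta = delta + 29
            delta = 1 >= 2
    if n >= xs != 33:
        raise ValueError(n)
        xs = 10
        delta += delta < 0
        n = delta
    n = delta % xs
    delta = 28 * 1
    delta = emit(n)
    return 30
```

Transformed code:
def wrap(delta, xs, n):
    handle(xs)
    for cap in delta:
        xs = xs - (xs == 33)
        if 4 != n:
            continue
    if n >= xs != 33:
        raise ValueError(n)
    n = delta % xs
    delta = 28 * 1
    delta = emit(n)
    return 30

4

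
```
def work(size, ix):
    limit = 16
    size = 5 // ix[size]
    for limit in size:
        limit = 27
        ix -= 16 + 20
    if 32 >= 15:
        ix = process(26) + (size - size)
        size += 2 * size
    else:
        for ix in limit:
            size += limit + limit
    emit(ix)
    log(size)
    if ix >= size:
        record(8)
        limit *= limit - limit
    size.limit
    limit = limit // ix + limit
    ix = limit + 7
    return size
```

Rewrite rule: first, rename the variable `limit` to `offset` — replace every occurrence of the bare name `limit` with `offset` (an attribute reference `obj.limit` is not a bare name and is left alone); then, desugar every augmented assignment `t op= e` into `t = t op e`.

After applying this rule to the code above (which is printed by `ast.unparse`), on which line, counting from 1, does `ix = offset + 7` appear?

20

Transformed code:
def work(size, ix):
    offset = 16
    size = 5 // ix[size]
    for offset in size:
        offset = 27
        ix = ix - (16 + 20)
    if 32 >= 15:
        ix = process(26) + (size - size)
        size = size + 2 * size
    else:
        for ix in offset:
            size = size + (offset + offset)
    emit(ix)
    log(size)
    if ix >= size:
        record(8)
        offset = offset * (offset - offset)
    size.limit
    offset = offset // ix + offset
    ix = offset + 7
    return size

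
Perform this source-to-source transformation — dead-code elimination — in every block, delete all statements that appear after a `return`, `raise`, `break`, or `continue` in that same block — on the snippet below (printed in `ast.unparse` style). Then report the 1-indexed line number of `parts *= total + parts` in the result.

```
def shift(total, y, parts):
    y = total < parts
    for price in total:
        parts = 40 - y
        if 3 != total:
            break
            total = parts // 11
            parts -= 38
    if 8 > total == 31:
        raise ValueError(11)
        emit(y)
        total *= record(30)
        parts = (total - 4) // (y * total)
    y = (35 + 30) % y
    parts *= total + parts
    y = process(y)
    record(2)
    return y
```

10

Transformed code:
def shift(total, y, parts):
    y = total < parts
    for price in total:
        parts = 40 - y
        if 3 != total:
            break
    if 8 > total == 31:
        raise ValueError(11)
    y = (35 + 30) % y
    parts *= total + parts
    y = process(y)
    record(2)
    return y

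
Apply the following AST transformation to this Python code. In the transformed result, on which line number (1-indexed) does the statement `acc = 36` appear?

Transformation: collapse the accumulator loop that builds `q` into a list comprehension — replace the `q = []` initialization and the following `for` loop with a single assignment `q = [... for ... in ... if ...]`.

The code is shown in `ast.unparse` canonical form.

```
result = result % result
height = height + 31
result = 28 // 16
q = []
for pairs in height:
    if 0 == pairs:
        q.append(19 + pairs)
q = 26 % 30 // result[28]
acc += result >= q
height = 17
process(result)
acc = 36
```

9

Transformed code:
result = result % result
height = height + 31
result = 28 // 16
q = [19 + pairs for pairs in height if 0 == pairs]
q = 26 % 30 // result[28]
acc += result >= q
height = 17
process(result)
acc = 36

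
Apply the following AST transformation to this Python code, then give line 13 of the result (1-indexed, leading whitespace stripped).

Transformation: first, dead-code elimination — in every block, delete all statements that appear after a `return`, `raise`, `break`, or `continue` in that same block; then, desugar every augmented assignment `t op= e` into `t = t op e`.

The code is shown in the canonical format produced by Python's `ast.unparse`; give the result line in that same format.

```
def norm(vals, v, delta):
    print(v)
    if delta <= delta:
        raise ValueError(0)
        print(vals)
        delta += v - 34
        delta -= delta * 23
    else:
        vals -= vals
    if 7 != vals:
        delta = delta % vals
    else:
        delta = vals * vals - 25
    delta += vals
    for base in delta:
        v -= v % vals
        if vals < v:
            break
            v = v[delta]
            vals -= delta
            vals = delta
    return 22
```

v = v - v % vals

Transformed code:
def norm(vals, v, delta):
    print(v)
    if delta <= delta:
        raise ValueError(0)
    else:
        vals = vals - vals
    if 7 != vals:
        delta = delta % vals
    else:
        delta = vals * vals - 25
    delta = delta + vals
    for base in delta:
        v = v - v % vals
        if vals < v:
            break
    return 22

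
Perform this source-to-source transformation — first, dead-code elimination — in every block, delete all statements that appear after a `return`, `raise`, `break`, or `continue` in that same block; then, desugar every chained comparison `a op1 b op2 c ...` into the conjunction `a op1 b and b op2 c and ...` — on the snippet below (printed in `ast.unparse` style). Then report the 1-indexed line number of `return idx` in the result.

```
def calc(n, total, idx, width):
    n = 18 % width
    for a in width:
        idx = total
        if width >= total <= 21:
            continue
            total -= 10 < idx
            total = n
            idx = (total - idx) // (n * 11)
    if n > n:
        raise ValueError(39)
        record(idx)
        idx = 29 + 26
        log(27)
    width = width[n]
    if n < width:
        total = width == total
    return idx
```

12

Transformed code:
def calc(n, total, idx, width):
    n = 18 % width
    for a in width:
        idx = total
        if width >= total and total <= 21:
            continue
    if n > n:
        raise ValueError(39)
    width = width[n]
    if n < width:
        total = width == total
    return idx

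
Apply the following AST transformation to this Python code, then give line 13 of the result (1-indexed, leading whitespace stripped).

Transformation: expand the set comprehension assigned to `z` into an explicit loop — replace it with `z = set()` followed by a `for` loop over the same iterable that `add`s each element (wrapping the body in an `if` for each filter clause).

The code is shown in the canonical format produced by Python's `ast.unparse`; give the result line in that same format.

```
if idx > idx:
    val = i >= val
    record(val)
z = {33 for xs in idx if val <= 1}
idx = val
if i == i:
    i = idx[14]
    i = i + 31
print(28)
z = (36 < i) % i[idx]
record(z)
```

Transformed code:
if idx > idx:
    val = i >= val
    record(val)
z = set()
for xs in idx:
    if val <= 1:
        z.add(33)
idx = val
if i == i:
    i = idx[14]
    i = i + 31
print(28)
z = (36 < i) % i[idx]
record(z)

z = (36 < i) % i[idx]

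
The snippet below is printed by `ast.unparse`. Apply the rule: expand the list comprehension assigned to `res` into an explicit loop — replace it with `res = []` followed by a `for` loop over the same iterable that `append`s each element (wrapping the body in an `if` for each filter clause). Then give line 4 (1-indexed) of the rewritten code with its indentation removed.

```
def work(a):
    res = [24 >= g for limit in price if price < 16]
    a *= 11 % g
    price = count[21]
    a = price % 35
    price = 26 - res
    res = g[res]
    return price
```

Transformed code:
def work(a):
    res = []
    for limit in price:
        if price < 16:
            res.append(24 >= g)
    a *= 11 % g
    price = count[21]
    a = price % 35
    price = 26 - res
    res = g[res]
    return price

if price < 16:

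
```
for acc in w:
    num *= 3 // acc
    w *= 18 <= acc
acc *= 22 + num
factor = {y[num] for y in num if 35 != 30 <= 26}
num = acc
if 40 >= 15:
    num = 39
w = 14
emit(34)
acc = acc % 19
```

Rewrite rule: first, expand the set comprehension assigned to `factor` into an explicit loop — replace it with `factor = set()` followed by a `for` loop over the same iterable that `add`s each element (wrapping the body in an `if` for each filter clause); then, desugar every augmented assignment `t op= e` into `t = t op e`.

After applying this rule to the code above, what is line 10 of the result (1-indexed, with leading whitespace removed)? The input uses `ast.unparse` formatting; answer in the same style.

if 40 >= 15:

Transformed code:
for acc in w:
    num = num * (3 // acc)
    w = w * (18 <= acc)
acc = acc * (22 + num)
factor = set()
for y in num:
    if 35 != 30 <= 26:
        factor.add(y[num])
num = acc
if 40 >= 15:
    num = 39
w = 14
emit(34)
acc = acc % 19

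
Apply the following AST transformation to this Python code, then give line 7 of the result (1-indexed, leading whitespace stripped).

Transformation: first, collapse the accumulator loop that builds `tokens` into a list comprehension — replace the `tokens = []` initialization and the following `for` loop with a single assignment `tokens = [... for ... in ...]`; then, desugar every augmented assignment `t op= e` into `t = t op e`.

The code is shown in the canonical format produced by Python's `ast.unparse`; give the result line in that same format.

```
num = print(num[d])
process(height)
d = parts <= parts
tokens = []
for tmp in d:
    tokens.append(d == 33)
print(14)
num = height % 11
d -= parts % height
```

d = d - parts % height

Transformed code:
num = print(num[d])
process(height)
d = parts <= parts
tokens = [d == 33 for tmp in d]
print(14)
num = height % 11
d = d - parts % height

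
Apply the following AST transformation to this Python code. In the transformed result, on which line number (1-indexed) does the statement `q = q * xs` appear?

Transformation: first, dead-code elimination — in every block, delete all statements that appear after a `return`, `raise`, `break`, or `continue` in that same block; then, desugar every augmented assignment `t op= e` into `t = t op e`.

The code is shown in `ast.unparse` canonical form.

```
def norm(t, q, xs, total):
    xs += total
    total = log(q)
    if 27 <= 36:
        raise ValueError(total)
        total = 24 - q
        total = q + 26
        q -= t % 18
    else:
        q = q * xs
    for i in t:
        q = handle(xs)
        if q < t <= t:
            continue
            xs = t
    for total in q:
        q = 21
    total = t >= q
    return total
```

7

Transformed code:
def norm(t, q, xs, total):
    xs = xs + total
    total = log(q)
    if 27 <= 36:
        raise ValueError(total)
    else:
        q = q * xs
    for i in t:
        q = handle(xs)
        if q < t <= t:
            continue
    for total in q:
        q = 21
    total = t >= q
    return total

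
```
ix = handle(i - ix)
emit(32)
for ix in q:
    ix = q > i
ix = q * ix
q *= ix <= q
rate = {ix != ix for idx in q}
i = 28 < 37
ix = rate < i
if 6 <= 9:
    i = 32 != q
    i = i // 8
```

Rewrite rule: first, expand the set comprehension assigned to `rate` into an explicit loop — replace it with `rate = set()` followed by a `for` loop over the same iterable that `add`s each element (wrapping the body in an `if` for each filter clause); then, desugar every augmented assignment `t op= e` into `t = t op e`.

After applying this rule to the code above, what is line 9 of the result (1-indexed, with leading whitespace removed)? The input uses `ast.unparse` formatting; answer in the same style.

Transformed code:
ix = handle(i - ix)
emit(32)
for ix in q:
    ix = q > i
ix = q * ix
q = q * (ix <= q)
rate = set()
for idx in q:
    rate.add(ix != ix)
i = 28 < 37
ix = rate < i
if 6 <= 9:
    i = 32 != q
    i = i // 8

rate.add(ix != ix)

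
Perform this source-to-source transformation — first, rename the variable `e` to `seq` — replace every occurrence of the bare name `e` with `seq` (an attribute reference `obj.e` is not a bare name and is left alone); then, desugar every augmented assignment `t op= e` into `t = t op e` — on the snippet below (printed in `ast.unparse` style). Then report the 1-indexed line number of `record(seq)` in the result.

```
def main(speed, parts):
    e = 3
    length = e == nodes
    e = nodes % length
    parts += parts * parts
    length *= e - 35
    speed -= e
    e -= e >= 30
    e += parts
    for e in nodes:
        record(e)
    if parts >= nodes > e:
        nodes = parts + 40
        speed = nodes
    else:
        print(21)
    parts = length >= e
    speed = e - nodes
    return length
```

Transformed code:
def main(speed, parts):
    seq = 3
    length = seq == nodes
    seq = nodes % length
    parts = parts + parts * parts
    length = length * (seq - 35)
    speed = speed - seq
    seq = seq - (seq >= 30)
    seq = seq + parts
    for seq in nodes:
        record(seq)
    if parts >= nodes > seq:
        nodes = parts + 40
        speed = nodes
    else:
        print(21)
    parts = length >= seq
    speed = seq - nodes
    return length

11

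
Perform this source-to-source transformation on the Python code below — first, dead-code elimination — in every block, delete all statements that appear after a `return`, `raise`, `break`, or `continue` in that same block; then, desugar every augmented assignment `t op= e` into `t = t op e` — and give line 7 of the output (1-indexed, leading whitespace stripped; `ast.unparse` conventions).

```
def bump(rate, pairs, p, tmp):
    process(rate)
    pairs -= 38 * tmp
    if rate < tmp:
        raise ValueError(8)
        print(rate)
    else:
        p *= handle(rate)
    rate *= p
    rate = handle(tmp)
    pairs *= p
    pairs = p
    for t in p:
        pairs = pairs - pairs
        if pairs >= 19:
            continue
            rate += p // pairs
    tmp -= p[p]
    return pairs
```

Transformed code:
def bump(rate, pairs, p, tmp):
    process(rate)
    pairs = pairs - 38 * tmp
    if rate < tmp:
        raise ValueError(8)
    else:
        p = p * handle(rate)
    rate = rate * p
    rate = handle(tmp)
    pairs = pairs * p
    pairs = p
    for t in p:
        pairs = pairs - pairs
        if pairs >= 19:
            continue
    tmp = tmp - p[p]
    return pairs

p = p * handle(rate)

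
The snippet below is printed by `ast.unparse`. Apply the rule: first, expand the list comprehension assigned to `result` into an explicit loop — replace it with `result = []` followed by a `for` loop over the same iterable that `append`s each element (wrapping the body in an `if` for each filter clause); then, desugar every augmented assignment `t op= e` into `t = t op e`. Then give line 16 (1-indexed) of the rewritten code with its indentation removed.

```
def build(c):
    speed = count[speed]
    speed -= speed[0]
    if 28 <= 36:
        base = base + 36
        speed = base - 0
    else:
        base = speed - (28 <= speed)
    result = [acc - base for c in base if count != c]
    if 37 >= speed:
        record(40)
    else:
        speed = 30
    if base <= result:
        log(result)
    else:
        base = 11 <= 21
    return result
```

speed = 30

Transformed code:
def build(c):
    speed = count[speed]
    speed = speed - speed[0]
    if 28 <= 36:
        base = base + 36
        speed = base - 0
    else:
        base = speed - (28 <= speed)
    result = []
    for c in base:
        if count != c:
            result.append(acc - base)
    if 37 >= speed:
        record(40)
    else:
        speed = 30
    if base <= result:
        log(result)
    else:
        base = 11 <= 21
    return result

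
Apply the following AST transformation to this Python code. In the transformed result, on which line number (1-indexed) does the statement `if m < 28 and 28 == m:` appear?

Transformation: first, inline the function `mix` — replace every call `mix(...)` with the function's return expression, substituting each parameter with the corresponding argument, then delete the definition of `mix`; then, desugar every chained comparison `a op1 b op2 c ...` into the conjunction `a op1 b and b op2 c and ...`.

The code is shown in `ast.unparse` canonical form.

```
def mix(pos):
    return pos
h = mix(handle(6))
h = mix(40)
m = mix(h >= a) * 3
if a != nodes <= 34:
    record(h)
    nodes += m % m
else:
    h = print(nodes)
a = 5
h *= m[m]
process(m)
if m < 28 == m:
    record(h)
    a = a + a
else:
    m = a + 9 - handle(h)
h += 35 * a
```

Transformed code:
h = handle(6)
h = 40
m = (h >= a) * 3
if a != nodes and nodes <= 34:
    record(h)
    nodes += m % m
else:
    h = print(nodes)
a = 5
h *= m[m]
process(m)
if m < 28 and 28 == m:
    record(h)
    a = a + a
else:
    m = a + 9 - handle(h)
h += 35 * a

12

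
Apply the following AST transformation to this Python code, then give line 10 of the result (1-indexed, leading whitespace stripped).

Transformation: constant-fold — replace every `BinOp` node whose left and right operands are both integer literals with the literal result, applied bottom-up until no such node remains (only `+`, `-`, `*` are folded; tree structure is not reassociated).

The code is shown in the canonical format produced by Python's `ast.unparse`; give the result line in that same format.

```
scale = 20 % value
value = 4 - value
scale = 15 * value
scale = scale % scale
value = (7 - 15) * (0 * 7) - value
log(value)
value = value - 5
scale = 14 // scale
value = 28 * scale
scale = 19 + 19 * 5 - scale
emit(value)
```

Transformed code:
scale = 20 % value
value = 4 - value
scale = 15 * value
scale = scale % scale
value = 0 - value
log(value)
value = value - 5
scale = 14 // scale
value = 28 * scale
scale = 114 - scale
emit(value)

scale = 114 - scale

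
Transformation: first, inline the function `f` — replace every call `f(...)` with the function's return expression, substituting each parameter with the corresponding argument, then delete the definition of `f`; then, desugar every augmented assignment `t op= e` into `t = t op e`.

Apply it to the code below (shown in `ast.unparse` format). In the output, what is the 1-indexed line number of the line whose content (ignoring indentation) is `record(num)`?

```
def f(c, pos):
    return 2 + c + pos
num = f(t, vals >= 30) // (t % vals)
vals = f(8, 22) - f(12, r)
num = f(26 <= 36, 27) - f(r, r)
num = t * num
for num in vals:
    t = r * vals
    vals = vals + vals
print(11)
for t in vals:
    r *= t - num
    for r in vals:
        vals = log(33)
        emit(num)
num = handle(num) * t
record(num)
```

Transformed code:
num = (2 + t + (vals >= 30)) // (t % vals)
vals = 2 + 8 + 22 - (2 + 12 + r)
num = 2 + (26 <= 36) + 27 - (2 + r + r)
num = t * num
for num in vals:
    t = r * vals
    vals = vals + vals
print(11)
for t in vals:
    r = r * (t - num)
    for r in vals:
        vals = log(33)
        emit(num)
num = handle(num) * t
record(num)

15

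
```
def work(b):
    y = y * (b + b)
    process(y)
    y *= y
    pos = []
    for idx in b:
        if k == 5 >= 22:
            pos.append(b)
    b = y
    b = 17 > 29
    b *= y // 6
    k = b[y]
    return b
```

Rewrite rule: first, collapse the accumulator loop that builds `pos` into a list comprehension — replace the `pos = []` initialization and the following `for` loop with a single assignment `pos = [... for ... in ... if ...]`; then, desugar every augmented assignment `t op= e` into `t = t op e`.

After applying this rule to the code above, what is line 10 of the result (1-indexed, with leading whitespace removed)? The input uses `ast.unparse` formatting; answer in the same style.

Transformed code:
def work(b):
    y = y * (b + b)
    process(y)
    y = y * y
    pos = [b for idx in b if k == 5 >= 22]
    b = y
    b = 17 > 29
    b = b * (y // 6)
    k = b[y]
    return b

return b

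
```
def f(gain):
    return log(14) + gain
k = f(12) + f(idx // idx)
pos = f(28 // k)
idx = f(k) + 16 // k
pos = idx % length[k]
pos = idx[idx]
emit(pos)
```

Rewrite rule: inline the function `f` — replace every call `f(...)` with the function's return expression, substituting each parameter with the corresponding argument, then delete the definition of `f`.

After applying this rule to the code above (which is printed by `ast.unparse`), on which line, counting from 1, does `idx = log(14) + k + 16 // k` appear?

3

Transformed code:
k = log(14) + 12 + (log(14) + idx // idx)
pos = log(14) + 28 // k
idx = log(14) + k + 16 // k
pos = idx % length[k]
pos = idx[idx]
emit(pos)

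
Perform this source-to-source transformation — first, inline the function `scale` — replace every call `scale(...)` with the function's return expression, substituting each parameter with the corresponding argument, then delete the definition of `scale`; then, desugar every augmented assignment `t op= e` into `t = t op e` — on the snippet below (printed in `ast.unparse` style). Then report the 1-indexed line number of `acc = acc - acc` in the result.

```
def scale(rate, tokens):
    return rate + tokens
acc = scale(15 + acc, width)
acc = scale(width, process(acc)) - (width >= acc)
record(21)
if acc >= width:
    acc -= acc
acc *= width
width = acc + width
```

5

Transformed code:
acc = 15 + acc + width
acc = width + process(acc) - (width >= acc)
record(21)
if acc >= width:
    acc = acc - acc
acc = acc * width
width = acc + width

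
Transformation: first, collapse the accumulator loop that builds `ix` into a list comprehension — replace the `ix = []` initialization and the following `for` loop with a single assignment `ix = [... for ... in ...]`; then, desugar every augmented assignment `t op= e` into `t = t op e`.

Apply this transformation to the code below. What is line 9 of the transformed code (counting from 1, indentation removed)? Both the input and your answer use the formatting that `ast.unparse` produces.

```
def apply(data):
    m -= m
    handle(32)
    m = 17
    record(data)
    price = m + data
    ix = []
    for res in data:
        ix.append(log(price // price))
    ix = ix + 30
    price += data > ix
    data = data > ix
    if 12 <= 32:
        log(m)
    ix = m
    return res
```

price = price + (data > ix)

Transformed code:
def apply(data):
    m = m - m
    handle(32)
    m = 17
    record(data)
    price = m + data
    ix = [log(price // price) for res in data]
    ix = ix + 30
    price = price + (data > ix)
    data = data > ix
    if 12 <= 32:
        log(m)
    ix = m
    return res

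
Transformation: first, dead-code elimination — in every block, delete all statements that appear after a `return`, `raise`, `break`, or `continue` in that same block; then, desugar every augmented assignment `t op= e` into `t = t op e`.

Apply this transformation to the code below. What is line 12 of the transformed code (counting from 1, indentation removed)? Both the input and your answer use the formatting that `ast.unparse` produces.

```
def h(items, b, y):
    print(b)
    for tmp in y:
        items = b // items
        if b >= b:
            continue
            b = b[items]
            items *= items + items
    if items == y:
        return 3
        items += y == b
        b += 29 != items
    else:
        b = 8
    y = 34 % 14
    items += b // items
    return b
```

items = items + b // items

Transformed code:
def h(items, b, y):
    print(b)
    for tmp in y:
        items = b // items
        if b >= b:
            continue
    if items == y:
        return 3
    else:
        b = 8
    y = 34 % 14
    items = items + b // items
    return b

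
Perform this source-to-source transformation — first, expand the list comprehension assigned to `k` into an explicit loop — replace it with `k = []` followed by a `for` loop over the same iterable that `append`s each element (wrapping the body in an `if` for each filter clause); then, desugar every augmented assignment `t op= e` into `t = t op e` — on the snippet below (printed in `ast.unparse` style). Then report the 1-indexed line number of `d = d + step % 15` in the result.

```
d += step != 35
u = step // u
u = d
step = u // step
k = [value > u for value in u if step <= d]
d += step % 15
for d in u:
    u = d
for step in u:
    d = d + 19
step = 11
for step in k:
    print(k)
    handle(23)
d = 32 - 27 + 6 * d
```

Transformed code:
d = d + (step != 35)
u = step // u
u = d
step = u // step
k = []
for value in u:
    if step <= d:
        k.append(value > u)
d = d + step % 15
for d in u:
    u = d
for step in u:
    d = d + 19
step = 11
for step in k:
    print(k)
    handle(23)
d = 32 - 27 + 6 * d

9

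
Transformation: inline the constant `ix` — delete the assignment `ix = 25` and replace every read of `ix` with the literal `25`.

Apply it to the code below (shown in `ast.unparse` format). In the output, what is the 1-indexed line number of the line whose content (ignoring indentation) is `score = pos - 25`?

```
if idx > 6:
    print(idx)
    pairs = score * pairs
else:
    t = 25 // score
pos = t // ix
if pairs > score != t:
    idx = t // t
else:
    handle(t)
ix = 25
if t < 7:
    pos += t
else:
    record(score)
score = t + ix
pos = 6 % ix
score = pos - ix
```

17

Transformed code:
if idx > 6:
    print(idx)
    pairs = score * pairs
else:
    t = 25 // score
pos = t // 25
if pairs > score != t:
    idx = t // t
else:
    handle(t)
if t < 7:
    pos += t
else:
    record(score)
score = t + 25
pos = 6 % 25
score = pos - 25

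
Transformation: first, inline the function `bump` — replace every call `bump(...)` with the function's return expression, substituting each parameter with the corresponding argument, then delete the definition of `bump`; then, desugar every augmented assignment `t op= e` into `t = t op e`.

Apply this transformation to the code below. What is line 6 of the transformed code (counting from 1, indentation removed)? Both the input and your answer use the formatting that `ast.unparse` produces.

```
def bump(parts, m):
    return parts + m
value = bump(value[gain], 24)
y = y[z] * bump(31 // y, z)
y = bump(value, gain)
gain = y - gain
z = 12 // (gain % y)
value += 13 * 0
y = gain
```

Transformed code:
value = value[gain] + 24
y = y[z] * (31 // y + z)
y = value + gain
gain = y - gain
z = 12 // (gain % y)
value = value + 13 * 0
y = gain

value = value + 13 * 0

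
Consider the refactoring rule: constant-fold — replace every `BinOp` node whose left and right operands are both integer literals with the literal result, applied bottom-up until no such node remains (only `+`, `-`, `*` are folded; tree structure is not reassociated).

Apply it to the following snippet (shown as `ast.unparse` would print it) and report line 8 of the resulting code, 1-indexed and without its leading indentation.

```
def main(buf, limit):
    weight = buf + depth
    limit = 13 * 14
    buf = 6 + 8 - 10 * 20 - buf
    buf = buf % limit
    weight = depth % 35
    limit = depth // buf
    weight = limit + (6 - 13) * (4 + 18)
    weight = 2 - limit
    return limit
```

Transformed code:
def main(buf, limit):
    weight = buf + depth
    limit = 182
    buf = -186 - buf
    buf = buf % limit
    weight = depth % 35
    limit = depth // buf
    weight = limit + -154
    weight = 2 - limit
    return limit

weight = limit + -154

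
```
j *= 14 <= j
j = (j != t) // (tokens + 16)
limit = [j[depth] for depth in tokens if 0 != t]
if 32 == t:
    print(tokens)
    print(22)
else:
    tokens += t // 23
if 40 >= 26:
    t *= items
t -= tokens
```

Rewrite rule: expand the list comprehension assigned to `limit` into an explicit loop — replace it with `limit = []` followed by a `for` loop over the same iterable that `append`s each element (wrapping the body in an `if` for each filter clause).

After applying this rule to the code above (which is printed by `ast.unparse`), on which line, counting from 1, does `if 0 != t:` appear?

5

Transformed code:
j *= 14 <= j
j = (j != t) // (tokens + 16)
limit = []
for depth in tokens:
    if 0 != t:
        limit.append(j[depth])
if 32 == t:
    print(tokens)
    print(22)
else:
    tokens += t // 23
if 40 >= 26:
    t *= items
t -= tokens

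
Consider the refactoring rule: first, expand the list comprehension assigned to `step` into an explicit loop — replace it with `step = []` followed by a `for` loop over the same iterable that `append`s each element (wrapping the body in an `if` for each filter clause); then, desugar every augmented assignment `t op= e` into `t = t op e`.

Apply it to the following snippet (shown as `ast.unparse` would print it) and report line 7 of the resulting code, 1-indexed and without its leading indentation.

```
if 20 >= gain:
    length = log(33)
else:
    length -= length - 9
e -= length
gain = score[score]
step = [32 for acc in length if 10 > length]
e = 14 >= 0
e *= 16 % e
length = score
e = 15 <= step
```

step = []

Transformed code:
if 20 >= gain:
    length = log(33)
else:
    length = length - (length - 9)
e = e - length
gain = score[score]
step = []
for acc in length:
    if 10 > length:
        step.append(32)
e = 14 >= 0
e = e * (16 % e)
length = score
e = 15 <= step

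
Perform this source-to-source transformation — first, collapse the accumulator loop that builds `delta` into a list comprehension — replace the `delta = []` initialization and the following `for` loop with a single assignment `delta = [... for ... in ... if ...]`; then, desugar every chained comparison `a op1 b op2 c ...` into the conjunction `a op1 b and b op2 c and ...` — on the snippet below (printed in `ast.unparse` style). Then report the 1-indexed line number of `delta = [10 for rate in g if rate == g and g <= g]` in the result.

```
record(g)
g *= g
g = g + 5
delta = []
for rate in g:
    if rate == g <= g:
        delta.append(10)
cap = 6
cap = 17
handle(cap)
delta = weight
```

4

Transformed code:
record(g)
g *= g
g = g + 5
delta = [10 for rate in g if rate == g and g <= g]
cap = 6
cap = 17
handle(cap)
delta = weight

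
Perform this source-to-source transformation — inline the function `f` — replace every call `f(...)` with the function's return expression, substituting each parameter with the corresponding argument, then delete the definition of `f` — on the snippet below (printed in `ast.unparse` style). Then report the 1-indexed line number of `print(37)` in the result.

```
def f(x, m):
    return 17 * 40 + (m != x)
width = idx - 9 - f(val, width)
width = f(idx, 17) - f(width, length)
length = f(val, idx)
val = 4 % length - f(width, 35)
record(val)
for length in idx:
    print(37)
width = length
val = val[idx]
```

7

Transformed code:
width = idx - 9 - (17 * 40 + (width != val))
width = 17 * 40 + (17 != idx) - (17 * 40 + (length != width))
length = 17 * 40 + (idx != val)
val = 4 % length - (17 * 40 + (35 != width))
record(val)
for length in idx:
    print(37)
width = length
val = val[idx]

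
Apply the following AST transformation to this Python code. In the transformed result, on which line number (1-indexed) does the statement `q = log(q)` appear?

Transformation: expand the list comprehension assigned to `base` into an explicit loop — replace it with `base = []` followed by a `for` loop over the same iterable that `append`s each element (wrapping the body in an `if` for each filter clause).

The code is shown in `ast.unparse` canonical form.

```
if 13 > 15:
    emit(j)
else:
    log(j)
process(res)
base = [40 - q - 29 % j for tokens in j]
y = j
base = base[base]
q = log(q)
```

11

Transformed code:
if 13 > 15:
    emit(j)
else:
    log(j)
process(res)
base = []
for tokens in j:
    base.append(40 - q - 29 % j)
y = j
base = base[base]
q = log(q)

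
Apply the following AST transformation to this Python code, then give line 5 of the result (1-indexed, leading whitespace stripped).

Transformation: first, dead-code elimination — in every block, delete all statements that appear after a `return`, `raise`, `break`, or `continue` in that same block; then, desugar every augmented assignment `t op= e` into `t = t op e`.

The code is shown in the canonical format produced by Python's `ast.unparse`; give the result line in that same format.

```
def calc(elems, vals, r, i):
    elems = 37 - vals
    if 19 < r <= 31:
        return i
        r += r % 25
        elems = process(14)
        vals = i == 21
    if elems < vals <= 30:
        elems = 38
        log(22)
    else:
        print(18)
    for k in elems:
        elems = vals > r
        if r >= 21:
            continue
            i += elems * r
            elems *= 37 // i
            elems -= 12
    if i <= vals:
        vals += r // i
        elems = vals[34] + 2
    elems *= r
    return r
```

if elems < vals <= 30:

Transformed code:
def calc(elems, vals, r, i):
    elems = 37 - vals
    if 19 < r <= 31:
        return i
    if elems < vals <= 30:
        elems = 38
        log(22)
    else:
        print(18)
    for k in elems:
        elems = vals > r
        if r >= 21:
            continue
    if i <= vals:
        vals = vals + r // i
        elems = vals[34] + 2
    elems = elems * r
    return r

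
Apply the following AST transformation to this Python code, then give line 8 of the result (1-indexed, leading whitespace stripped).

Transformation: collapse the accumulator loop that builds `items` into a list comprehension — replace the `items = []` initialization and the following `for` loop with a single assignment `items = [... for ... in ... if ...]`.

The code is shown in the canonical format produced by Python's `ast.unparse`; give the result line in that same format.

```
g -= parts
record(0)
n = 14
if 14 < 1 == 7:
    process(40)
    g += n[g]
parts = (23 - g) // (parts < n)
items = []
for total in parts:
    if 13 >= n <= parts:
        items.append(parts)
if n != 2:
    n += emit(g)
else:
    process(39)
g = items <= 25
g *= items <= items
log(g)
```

Transformed code:
g -= parts
record(0)
n = 14
if 14 < 1 == 7:
    process(40)
    g += n[g]
parts = (23 - g) // (parts < n)
items = [parts for total in parts if 13 >= n <= parts]
if n != 2:
    n += emit(g)
else:
    process(39)
g = items <= 25
g *= items <= items
log(g)

items = [parts for total in parts if 13 >= n <= parts]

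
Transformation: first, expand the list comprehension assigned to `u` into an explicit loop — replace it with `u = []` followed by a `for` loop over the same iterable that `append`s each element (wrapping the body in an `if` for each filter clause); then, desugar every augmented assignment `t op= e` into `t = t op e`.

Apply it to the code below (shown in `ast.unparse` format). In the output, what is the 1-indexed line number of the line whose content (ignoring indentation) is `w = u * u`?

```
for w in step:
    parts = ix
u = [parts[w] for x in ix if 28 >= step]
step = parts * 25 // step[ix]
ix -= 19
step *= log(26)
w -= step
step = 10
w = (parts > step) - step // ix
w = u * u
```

Transformed code:
for w in step:
    parts = ix
u = []
for x in ix:
    if 28 >= step:
        u.append(parts[w])
step = parts * 25 // step[ix]
ix = ix - 19
step = step * log(26)
w = w - step
step = 10
w = (parts > step) - step // ix
w = u * u

13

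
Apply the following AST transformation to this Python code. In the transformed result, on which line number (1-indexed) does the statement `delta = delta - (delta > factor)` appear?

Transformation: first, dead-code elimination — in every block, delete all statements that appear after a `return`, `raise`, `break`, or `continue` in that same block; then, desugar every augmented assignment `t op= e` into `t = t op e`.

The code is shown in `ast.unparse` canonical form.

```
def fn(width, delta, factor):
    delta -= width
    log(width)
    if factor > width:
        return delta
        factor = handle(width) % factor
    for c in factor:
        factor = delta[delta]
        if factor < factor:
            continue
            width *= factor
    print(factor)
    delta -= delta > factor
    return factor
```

Transformed code:
def fn(width, delta, factor):
    delta = delta - width
    log(width)
    if factor > width:
        return delta
    for c in factor:
        factor = delta[delta]
        if factor < factor:
            continue
    print(factor)
    delta = delta - (delta > factor)
    return factor

11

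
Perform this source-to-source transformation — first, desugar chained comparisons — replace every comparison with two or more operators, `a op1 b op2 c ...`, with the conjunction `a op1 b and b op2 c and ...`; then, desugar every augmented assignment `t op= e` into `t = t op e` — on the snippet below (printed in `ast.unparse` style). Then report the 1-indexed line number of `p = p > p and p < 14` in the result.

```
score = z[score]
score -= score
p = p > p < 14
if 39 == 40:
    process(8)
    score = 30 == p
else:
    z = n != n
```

3

Transformed code:
score = z[score]
score = score - score
p = p > p and p < 14
if 39 == 40:
    process(8)
    score = 30 == p
else:
    z = n != n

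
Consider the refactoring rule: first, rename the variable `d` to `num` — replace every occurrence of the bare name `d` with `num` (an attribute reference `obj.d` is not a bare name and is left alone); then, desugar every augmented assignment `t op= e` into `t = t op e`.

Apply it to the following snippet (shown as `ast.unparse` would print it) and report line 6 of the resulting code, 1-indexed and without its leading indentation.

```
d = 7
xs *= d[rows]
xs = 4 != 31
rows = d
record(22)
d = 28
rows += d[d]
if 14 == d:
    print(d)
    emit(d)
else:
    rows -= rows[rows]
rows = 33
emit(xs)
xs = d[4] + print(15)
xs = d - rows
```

num = 28

Transformed code:
num = 7
xs = xs * num[rows]
xs = 4 != 31
rows = num
record(22)
num = 28
rows = rows + num[num]
if 14 == num:
    print(num)
    emit(num)
else:
    rows = rows - rows[rows]
rows = 33
emit(xs)
xs = num[4] + print(15)
xs = num - rows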